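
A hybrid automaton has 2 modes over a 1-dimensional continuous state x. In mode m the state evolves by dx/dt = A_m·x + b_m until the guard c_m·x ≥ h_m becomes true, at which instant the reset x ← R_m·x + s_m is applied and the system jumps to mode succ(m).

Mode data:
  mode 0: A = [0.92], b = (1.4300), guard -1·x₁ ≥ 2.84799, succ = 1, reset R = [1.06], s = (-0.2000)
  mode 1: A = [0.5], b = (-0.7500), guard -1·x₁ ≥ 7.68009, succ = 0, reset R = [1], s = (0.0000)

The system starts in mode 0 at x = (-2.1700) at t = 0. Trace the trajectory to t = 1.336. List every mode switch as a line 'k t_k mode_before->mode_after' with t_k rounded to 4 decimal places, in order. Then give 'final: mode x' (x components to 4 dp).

Mode 0: guard c·x = 2.8480 hit at Δt = 0.8071 (t = 0.8071), x⁻ = (-2.8480) → reset → x⁺ = (-3.2189), jump to mode 1
Mode 1: flow for 0.5289 to horizon, guard not reached → x = (-4.6473)

1 0.8071 0->1
final: 1 -4.6473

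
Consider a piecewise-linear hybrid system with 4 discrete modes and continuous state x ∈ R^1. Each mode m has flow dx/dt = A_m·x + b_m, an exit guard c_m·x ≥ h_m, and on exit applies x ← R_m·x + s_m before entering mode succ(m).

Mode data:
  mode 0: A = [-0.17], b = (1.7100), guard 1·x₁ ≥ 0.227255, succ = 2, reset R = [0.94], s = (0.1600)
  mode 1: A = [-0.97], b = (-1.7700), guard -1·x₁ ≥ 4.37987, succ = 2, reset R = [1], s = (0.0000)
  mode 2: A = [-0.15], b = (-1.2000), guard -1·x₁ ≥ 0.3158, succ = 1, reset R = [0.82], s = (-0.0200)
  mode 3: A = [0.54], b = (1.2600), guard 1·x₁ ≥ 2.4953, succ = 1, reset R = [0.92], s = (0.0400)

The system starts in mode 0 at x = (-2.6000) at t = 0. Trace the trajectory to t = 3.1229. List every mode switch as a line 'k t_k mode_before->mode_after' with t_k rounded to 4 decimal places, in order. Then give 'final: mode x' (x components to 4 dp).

1 1.4868 0->2
2 2.0596 2->1
final: 1 -1.2737

Mode 0: guard c·x = 0.2273 hit at Δt = 1.4868 (t = 1.4868), x⁻ = (0.2273) → reset → x⁺ = (0.3736), jump to mode 2
Mode 2: guard c·x = 0.3158 hit at Δt = 0.5728 (t = 2.0596), x⁻ = (-0.3158) → reset → x⁺ = (-0.2790), jump to mode 1
Mode 1: flow for 1.0633 to horizon, guard not reached → x = (-1.2737)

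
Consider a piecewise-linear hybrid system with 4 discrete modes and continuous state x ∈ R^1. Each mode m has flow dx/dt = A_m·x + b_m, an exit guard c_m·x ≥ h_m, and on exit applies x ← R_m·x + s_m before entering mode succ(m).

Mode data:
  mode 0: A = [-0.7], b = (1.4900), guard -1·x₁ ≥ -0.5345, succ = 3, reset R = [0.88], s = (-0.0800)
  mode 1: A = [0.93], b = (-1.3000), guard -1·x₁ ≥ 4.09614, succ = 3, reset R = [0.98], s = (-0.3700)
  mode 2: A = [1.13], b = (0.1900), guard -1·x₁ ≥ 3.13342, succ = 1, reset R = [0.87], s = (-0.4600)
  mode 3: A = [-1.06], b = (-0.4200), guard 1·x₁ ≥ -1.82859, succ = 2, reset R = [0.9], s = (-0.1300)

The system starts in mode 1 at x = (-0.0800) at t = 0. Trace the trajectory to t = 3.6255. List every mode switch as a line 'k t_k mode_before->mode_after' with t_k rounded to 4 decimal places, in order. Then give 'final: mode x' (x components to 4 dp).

1 1.4119 1->3
2 2.3779 3->2
3 2.9197 2->1
4 3.1144 1->3
final: 3 -2.7162

Mode 1: guard c·x = 4.0961 hit at Δt = 1.4119 (t = 1.4119), x⁻ = (-4.0961) → reset → x⁺ = (-4.3842), jump to mode 3
Mode 3: guard c·x = -1.8286 hit at Δt = 0.9660 (t = 2.3779), x⁻ = (-1.8286) → reset → x⁺ = (-1.7757), jump to mode 2
Mode 2: guard c·x = 3.1334 hit at Δt = 0.5418 (t = 2.9197), x⁻ = (-3.1334) → reset → x⁺ = (-3.1861), jump to mode 1
Mode 1: guard c·x = 4.0961 hit at Δt = 0.1947 (t = 3.1144), x⁻ = (-4.0961) → reset → x⁺ = (-4.3842), jump to mode 3
Mode 3: flow for 0.5111 to horizon, guard not reached → x = (-2.7162)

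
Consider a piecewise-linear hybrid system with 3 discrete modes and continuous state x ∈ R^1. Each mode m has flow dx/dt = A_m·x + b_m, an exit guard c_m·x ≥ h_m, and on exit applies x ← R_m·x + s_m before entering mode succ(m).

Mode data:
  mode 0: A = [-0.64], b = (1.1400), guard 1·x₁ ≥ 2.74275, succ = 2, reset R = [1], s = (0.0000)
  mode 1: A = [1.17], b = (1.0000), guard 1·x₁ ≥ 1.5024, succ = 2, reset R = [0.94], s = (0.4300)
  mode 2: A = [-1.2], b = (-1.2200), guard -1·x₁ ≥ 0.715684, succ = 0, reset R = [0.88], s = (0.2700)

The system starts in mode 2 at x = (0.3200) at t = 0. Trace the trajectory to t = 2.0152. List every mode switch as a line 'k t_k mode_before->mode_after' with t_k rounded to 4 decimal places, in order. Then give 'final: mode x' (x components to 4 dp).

1 1.2424 2->0
final: 0 0.4756

Mode 2: guard c·x = 0.7157 hit at Δt = 1.2424 (t = 1.2424), x⁻ = (-0.7157) → reset → x⁺ = (-0.3598), jump to mode 0
Mode 0: flow for 0.7728 to horizon, guard not reached → x = (0.4756)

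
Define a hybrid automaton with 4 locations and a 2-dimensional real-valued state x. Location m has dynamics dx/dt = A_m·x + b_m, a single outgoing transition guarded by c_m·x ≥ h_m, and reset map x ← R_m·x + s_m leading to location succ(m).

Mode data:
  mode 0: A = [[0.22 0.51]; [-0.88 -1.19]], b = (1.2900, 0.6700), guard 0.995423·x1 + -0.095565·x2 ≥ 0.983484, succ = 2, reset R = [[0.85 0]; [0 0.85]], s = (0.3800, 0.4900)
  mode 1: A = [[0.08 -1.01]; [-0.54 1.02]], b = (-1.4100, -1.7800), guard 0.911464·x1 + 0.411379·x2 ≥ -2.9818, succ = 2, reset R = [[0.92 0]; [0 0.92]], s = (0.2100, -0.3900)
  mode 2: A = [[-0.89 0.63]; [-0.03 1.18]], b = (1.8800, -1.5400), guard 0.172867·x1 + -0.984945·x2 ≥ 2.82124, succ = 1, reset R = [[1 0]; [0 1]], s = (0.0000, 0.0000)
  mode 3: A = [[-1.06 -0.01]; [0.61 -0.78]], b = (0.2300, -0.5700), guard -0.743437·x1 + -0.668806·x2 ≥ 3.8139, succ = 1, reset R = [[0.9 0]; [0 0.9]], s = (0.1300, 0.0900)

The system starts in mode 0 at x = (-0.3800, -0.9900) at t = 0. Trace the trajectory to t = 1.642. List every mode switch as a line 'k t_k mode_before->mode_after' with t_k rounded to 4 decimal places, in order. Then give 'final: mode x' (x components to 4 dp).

Mode 0: guard c·x = 0.9835 hit at Δt = 1.1477 (t = 1.1477), x⁻ = (0.9837, -0.0447) → reset → x⁺ = (1.2162, 0.4520), jump to mode 2
Mode 2: flow for 0.4943 to horizon, guard not reached → x = (1.5625, -0.2518)

1 1.1477 0->2
final: 2 1.5625 -0.2518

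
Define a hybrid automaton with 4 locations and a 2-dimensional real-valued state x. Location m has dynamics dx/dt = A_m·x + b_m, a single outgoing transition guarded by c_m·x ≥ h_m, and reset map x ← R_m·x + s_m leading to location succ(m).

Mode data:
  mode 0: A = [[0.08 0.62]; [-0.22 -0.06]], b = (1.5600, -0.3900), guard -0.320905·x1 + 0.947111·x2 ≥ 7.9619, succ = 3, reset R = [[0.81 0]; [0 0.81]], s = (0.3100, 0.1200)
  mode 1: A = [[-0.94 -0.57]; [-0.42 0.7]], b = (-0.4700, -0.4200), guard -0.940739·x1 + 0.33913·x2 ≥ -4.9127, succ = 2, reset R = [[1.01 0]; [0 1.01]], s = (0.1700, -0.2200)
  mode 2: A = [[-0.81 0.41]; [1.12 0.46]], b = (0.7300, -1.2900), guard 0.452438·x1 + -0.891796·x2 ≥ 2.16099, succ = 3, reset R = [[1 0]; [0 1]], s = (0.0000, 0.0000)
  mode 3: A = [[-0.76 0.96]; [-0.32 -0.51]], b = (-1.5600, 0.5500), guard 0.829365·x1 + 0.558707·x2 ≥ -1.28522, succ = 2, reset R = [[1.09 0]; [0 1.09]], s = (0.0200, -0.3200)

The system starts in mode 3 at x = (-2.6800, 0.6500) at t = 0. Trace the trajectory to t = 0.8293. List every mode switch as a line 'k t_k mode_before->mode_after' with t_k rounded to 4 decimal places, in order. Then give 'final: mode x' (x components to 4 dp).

Mode 3: guard c·x = -1.2852 hit at Δt = 0.4011 (t = 0.4011), x⁻ = (-2.2324, 1.0135) → reset → x⁺ = (-2.4133, 0.7847), jump to mode 2
Mode 2: flow for 0.4282 to horizon, guard not reached → x = (-1.4409, -0.6589)

1 0.4011 3->2
final: 2 -1.4409 -0.6589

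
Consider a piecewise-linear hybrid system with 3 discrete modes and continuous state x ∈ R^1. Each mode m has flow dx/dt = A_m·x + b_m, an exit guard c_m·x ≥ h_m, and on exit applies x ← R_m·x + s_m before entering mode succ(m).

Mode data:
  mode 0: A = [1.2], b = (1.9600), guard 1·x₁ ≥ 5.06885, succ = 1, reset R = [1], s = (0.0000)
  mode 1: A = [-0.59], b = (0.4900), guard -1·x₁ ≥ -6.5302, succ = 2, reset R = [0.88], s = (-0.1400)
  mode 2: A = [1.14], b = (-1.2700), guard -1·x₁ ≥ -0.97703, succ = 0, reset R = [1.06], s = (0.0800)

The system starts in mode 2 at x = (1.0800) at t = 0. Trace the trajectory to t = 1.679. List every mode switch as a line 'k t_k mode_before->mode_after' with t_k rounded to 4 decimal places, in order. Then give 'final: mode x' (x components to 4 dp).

1 1.2216 2->0
final: 0 3.1260

Mode 2: guard c·x = -0.9770 hit at Δt = 1.2216 (t = 1.2216), x⁻ = (0.9770) → reset → x⁺ = (1.1157), jump to mode 0
Mode 0: flow for 0.4574 to horizon, guard not reached → x = (3.1260)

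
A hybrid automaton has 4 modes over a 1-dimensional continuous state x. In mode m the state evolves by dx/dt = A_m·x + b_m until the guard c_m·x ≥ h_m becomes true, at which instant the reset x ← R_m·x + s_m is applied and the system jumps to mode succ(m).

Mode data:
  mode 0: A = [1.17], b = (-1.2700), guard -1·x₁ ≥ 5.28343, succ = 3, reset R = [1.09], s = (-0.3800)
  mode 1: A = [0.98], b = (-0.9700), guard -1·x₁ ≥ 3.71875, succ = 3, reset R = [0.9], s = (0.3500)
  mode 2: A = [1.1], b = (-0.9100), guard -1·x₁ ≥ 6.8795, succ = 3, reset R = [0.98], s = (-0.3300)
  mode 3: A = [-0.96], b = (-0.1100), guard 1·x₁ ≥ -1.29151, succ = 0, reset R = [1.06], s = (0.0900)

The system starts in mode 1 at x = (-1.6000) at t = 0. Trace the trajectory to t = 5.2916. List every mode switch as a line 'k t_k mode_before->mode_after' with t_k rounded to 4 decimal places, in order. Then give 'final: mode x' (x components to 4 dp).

Mode 1: guard c·x = 3.7188 hit at Δt = 0.6100 (t = 0.6100), x⁻ = (-3.7188) → reset → x⁺ = (-2.9969), jump to mode 3
Mode 3: guard c·x = -1.2915 hit at Δt = 0.9330 (t = 1.5430), x⁻ = (-1.2915) → reset → x⁺ = (-1.2790), jump to mode 0
Mode 0: guard c·x = 5.2834 hit at Δt = 0.8469 (t = 2.3899), x⁻ = (-5.2834) → reset → x⁺ = (-6.1389), jump to mode 3
Mode 3: guard c·x = -1.2915 hit at Δt = 1.7009 (t = 4.0908), x⁻ = (-1.2915) → reset → x⁺ = (-1.2790), jump to mode 0
Mode 0: guard c·x = 5.2834 hit at Δt = 0.8469 (t = 4.9377), x⁻ = (-5.2834) → reset → x⁺ = (-6.1389), jump to mode 3
Mode 3: flow for 0.3539 to horizon, guard not reached → x = (-4.4038)

1 0.6100 1->3
2 1.5430 3->0
3 2.3899 0->3
4 4.0908 3->0
5 4.9377 0->3
final: 3 -4.4038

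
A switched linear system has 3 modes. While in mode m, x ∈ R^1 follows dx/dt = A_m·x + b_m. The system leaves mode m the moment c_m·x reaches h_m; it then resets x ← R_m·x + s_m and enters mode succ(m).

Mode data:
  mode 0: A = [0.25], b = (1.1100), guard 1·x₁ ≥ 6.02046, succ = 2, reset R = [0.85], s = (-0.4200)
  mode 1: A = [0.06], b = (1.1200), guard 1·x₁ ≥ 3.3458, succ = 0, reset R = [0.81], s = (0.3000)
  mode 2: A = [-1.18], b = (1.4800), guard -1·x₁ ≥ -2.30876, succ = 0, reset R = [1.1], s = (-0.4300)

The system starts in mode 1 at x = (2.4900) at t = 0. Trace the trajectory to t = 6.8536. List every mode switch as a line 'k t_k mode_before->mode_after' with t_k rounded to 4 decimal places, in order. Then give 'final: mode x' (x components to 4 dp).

Mode 1: guard c·x = 3.3458 hit at Δt = 0.6609 (t = 0.6609), x⁻ = (3.3458) → reset → x⁺ = (3.0101), jump to mode 0
Mode 0: guard c·x = 6.0205 hit at Δt = 1.3575 (t = 2.0184), x⁻ = (6.0205) → reset → x⁺ = (4.6974), jump to mode 2
Mode 2: guard c·x = -2.3088 hit at Δt = 1.0028 (t = 3.0212), x⁻ = (2.3088) → reset → x⁺ = (2.1096), jump to mode 0
Mode 0: guard c·x = 6.0205 hit at Δt = 1.8728 (t = 4.8940), x⁻ = (6.0205) → reset → x⁺ = (4.6974), jump to mode 2
Mode 2: guard c·x = -2.3088 hit at Δt = 1.0028 (t = 5.8968), x⁻ = (2.3088) → reset → x⁺ = (2.1096), jump to mode 0
Mode 0: flow for 0.9568 to horizon, guard not reached → x = (3.8796)

1 0.6609 1->0
2 2.0184 0->2
3 3.0212 2->0
4 4.8940 0->2
5 5.8968 2->0
final: 0 3.8796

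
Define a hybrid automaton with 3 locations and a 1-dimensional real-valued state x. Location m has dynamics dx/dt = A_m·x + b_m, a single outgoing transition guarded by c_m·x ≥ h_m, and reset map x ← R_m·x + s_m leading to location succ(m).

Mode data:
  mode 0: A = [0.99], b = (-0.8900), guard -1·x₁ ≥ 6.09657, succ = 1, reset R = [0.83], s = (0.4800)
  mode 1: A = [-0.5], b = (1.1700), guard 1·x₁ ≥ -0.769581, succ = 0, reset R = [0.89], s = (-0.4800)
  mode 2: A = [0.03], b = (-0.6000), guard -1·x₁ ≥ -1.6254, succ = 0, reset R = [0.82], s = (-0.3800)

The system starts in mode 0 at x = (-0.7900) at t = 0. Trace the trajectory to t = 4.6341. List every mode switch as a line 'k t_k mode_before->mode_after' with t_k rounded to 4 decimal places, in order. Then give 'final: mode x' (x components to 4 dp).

1 1.4355 0->1
2 3.0354 1->0
3 4.2684 0->1
final: 1 -3.4237

Mode 0: guard c·x = 6.0966 hit at Δt = 1.4355 (t = 1.4355), x⁻ = (-6.0966) → reset → x⁺ = (-4.5802), jump to mode 1
Mode 1: guard c·x = -0.7696 hit at Δt = 1.5999 (t = 3.0354), x⁻ = (-0.7696) → reset → x⁺ = (-1.1649), jump to mode 0
Mode 0: guard c·x = 6.0966 hit at Δt = 1.2330 (t = 4.2684), x⁻ = (-6.0966) → reset → x⁺ = (-4.5802), jump to mode 1
Mode 1: flow for 0.3657 to horizon, guard not reached → x = (-3.4237)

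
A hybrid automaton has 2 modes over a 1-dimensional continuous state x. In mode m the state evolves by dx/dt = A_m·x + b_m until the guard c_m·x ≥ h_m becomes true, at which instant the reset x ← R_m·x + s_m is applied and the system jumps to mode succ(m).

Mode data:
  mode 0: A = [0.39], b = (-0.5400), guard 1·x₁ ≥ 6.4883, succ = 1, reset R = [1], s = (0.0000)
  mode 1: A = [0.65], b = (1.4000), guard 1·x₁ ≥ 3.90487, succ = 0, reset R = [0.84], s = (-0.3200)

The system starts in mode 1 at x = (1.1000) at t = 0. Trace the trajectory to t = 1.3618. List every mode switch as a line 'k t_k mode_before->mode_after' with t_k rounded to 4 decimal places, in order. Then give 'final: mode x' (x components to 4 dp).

Mode 1: guard c·x = 3.9049 hit at Δt = 0.9564 (t = 0.9564), x⁻ = (3.9049) → reset → x⁺ = (2.9601), jump to mode 0
Mode 0: flow for 0.4054 to horizon, guard not reached → x = (3.2300)

1 0.9564 1->0
final: 0 3.2300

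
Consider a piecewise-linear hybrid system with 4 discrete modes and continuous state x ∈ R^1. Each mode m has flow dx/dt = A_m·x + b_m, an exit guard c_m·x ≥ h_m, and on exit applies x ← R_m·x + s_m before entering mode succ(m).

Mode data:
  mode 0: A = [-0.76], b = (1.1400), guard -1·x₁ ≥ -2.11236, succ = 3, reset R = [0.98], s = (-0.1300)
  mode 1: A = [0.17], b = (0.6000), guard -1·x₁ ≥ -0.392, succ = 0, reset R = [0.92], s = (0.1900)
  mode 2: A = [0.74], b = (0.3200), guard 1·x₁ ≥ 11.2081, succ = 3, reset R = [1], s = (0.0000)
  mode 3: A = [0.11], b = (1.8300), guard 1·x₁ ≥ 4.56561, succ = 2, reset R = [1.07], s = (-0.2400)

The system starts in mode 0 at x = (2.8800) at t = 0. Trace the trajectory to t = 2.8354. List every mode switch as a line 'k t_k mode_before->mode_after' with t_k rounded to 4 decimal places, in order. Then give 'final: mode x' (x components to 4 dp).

Mode 0: guard c·x = -2.1124 hit at Δt = 1.0691 (t = 1.0691), x⁻ = (2.1124) → reset → x⁺ = (1.9401), jump to mode 3
Mode 3: guard c·x = 4.5656 hit at Δt = 1.2018 (t = 2.2709), x⁻ = (4.5656) → reset → x⁺ = (4.6452), jump to mode 2
Mode 2: flow for 0.5645 to horizon, guard not reached → x = (7.2780)

1 1.0691 0->3
2 2.2709 3->2
final: 2 7.2780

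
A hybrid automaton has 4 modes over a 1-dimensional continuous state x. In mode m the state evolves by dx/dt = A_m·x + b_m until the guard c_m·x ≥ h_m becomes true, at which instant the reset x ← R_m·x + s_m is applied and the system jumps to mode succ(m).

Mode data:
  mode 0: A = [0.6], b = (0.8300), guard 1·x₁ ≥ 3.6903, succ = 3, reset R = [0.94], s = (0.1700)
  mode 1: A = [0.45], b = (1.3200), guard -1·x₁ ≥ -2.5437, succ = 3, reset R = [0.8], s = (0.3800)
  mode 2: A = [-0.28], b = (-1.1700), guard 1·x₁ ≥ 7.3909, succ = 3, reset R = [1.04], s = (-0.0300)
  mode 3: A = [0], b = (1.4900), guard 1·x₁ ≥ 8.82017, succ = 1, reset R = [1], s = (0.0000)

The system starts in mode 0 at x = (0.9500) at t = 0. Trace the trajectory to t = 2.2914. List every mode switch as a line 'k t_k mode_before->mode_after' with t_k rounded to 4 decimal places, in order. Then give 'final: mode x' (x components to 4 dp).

Mode 0: guard c·x = 3.6903 hit at Δt = 1.2946 (t = 1.2946), x⁻ = (3.6903) → reset → x⁺ = (3.6389), jump to mode 3
Mode 3: flow for 0.9968 to horizon, guard not reached → x = (5.1241)

1 1.2946 0->3
final: 3 5.1241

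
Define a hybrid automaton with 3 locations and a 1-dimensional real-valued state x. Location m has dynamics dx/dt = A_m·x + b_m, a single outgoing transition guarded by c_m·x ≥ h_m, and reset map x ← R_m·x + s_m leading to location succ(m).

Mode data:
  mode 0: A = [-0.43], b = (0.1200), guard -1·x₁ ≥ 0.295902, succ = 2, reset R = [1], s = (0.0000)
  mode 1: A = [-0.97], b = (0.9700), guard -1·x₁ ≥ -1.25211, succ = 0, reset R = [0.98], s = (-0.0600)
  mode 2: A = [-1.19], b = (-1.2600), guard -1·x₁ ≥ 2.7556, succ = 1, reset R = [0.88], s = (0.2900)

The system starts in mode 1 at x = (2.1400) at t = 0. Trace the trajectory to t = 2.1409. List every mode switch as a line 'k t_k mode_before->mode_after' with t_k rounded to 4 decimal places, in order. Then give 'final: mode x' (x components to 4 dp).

Mode 1: guard c·x = -1.2521 hit at Δt = 1.5556 (t = 1.5556), x⁻ = (1.2521) → reset → x⁺ = (1.1671), jump to mode 0
Mode 0: flow for 0.5853 to horizon, guard not reached → x = (0.9695)

1 1.5556 1->0
final: 0 0.9695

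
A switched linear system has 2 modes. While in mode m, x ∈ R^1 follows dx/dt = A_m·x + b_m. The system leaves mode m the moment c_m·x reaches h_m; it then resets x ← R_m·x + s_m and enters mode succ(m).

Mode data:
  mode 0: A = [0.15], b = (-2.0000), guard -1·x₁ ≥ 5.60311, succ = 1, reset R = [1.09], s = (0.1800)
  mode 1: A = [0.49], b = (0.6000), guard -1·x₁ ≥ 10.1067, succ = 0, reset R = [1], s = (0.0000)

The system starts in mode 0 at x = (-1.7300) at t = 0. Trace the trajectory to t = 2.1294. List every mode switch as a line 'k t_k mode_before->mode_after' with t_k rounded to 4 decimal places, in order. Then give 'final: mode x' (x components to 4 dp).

1 1.5255 0->1
final: 1 -7.5468

Mode 0: guard c·x = 5.6031 hit at Δt = 1.5255 (t = 1.5255), x⁻ = (-5.6031) → reset → x⁺ = (-5.9274), jump to mode 1
Mode 1: flow for 0.6039 to horizon, guard not reached → x = (-7.5468)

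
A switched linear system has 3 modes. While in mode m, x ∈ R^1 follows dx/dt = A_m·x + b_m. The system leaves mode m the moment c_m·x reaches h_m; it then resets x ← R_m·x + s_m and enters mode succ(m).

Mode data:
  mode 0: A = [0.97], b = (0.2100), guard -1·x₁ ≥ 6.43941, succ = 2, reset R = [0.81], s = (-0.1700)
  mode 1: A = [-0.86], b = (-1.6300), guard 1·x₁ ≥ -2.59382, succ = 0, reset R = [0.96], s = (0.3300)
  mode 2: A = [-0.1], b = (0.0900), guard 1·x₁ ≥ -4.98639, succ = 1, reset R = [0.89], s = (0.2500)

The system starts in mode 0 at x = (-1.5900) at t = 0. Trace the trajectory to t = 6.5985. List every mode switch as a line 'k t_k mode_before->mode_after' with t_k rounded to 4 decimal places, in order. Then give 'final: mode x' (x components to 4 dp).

1 1.5576 0->2
2 2.2143 2->1
3 3.5963 1->0
4 4.7960 0->2
5 5.4527 2->1
final: 1 -2.7511

Mode 0: guard c·x = 6.4394 hit at Δt = 1.5576 (t = 1.5576), x⁻ = (-6.4394) → reset → x⁺ = (-5.3859), jump to mode 2
Mode 2: guard c·x = -4.9864 hit at Δt = 0.6567 (t = 2.2143), x⁻ = (-4.9864) → reset → x⁺ = (-4.1879), jump to mode 1
Mode 1: guard c·x = -2.5938 hit at Δt = 1.3820 (t = 3.5963), x⁻ = (-2.5938) → reset → x⁺ = (-2.1601), jump to mode 0
Mode 0: guard c·x = 6.4394 hit at Δt = 1.1997 (t = 4.7960), x⁻ = (-6.4394) → reset → x⁺ = (-5.3859), jump to mode 2
Mode 2: guard c·x = -4.9864 hit at Δt = 0.6567 (t = 5.4527), x⁻ = (-4.9864) → reset → x⁺ = (-4.1879), jump to mode 1
Mode 1: flow for 1.1458 to horizon, guard not reached → x = (-2.7511)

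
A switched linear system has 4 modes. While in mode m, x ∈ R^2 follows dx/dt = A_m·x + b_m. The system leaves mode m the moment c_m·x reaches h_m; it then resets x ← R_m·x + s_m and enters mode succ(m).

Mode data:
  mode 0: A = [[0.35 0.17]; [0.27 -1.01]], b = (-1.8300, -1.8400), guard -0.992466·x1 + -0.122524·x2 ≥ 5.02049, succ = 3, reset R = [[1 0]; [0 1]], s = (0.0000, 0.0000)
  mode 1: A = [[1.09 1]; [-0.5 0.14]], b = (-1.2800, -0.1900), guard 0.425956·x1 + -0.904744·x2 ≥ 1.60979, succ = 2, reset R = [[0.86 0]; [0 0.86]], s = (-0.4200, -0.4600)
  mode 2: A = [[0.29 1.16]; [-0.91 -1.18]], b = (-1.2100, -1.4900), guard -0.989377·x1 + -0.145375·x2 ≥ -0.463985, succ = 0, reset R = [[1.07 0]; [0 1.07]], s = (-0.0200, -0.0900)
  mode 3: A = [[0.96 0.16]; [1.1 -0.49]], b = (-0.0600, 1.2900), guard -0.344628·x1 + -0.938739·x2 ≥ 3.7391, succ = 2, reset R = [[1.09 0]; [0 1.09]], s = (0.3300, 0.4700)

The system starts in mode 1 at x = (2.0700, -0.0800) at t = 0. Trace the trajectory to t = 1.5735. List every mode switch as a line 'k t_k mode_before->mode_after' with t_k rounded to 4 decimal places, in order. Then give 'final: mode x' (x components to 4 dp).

1 0.4152 1->2
2 0.8270 2->0
final: 0 -0.8825 -1.7597

Mode 1: guard c·x = 1.6098 hit at Δt = 0.4152 (t = 0.4152), x⁻ = (2.4078, -0.6457) → reset → x⁺ = (1.6507, -1.0153), jump to mode 2
Mode 2: guard c·x = -0.4640 hit at Δt = 0.4118 (t = 0.8270), x⁻ = (0.6825, -1.4531) → reset → x⁺ = (0.7103, -1.6448), jump to mode 0
Mode 0: flow for 0.7465 to horizon, guard not reached → x = (-0.8825, -1.7597)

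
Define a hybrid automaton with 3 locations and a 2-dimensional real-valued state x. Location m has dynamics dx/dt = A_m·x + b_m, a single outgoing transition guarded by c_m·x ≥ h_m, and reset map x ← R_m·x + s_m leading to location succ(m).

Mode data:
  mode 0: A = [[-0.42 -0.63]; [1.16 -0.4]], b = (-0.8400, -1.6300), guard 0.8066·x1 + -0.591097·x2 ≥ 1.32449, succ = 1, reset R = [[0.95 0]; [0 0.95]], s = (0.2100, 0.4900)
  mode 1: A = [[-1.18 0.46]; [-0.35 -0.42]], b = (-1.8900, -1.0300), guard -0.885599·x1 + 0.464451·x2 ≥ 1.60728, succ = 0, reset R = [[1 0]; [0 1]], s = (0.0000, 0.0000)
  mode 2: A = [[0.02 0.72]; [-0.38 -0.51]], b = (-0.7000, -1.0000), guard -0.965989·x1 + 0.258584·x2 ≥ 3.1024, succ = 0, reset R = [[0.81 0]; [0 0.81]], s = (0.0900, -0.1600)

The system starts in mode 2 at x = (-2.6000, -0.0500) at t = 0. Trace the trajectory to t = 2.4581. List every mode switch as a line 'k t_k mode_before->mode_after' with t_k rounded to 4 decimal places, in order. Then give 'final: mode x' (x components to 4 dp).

Mode 2: guard c·x = 3.1024 hit at Δt = 0.7801 (t = 0.7801), x⁻ = (-3.2015, 0.0379) → reset → x⁺ = (-2.5032, -0.1293), jump to mode 0
Mode 0: guard c·x = 1.3245 hit at Δt = 1.1654 (t = 1.9455), x⁻ = (-0.9727, -3.5681) → reset → x⁺ = (-0.7141, -2.8997), jump to mode 1
Mode 1: flow for 0.5126 to horizon, guard not reached → x = (-1.6037, -2.6153)

1 0.7801 2->0
2 1.9455 0->1
final: 1 -1.6037 -2.6153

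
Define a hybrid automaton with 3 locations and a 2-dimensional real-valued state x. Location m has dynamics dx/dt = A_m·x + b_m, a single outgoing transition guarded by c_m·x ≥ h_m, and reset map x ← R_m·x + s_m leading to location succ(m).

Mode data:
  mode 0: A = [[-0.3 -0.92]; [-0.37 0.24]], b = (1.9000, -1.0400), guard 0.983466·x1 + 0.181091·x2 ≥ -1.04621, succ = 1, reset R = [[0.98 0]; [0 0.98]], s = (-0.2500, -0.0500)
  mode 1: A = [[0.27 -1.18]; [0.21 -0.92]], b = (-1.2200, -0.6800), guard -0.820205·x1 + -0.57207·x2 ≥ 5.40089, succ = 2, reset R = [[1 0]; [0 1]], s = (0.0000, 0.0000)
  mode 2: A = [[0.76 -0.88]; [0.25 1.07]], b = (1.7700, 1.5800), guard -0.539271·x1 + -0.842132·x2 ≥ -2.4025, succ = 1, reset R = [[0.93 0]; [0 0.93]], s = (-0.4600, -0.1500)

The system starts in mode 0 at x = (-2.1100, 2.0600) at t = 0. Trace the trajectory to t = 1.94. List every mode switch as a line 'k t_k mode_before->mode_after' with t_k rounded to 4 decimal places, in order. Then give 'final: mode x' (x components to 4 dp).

1 1.5103 0->1
final: 1 -3.3129 1.0217

Mode 0: guard c·x = -1.0462 hit at Δt = 1.5103 (t = 1.5103), x⁻ = (-1.4795, 2.2574) → reset → x⁺ = (-1.6999, 2.1622), jump to mode 1
Mode 1: flow for 0.4297 to horizon, guard not reached → x = (-3.3129, 1.0217)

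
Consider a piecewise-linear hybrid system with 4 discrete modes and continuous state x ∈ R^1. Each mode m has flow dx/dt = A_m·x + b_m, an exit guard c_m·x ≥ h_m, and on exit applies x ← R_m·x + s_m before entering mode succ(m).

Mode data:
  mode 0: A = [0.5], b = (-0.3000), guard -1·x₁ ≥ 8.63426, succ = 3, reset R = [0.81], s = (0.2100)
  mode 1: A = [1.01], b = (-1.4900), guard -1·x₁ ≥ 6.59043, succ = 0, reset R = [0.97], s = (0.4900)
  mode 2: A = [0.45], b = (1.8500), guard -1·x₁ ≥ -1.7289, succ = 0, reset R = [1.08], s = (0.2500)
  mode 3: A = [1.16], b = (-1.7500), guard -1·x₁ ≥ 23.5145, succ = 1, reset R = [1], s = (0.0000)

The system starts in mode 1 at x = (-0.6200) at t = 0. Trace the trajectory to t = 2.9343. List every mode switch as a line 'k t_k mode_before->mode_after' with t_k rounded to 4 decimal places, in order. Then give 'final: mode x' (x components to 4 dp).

1 1.3346 1->0
2 2.0360 0->3
final: 3 -21.9999

Mode 1: guard c·x = 6.5904 hit at Δt = 1.3346 (t = 1.3346), x⁻ = (-6.5904) → reset → x⁺ = (-5.9027), jump to mode 0
Mode 0: guard c·x = 8.6343 hit at Δt = 0.7014 (t = 2.0360), x⁻ = (-8.6343) → reset → x⁺ = (-6.7838), jump to mode 3
Mode 3: flow for 0.8983 to horizon, guard not reached → x = (-21.9999)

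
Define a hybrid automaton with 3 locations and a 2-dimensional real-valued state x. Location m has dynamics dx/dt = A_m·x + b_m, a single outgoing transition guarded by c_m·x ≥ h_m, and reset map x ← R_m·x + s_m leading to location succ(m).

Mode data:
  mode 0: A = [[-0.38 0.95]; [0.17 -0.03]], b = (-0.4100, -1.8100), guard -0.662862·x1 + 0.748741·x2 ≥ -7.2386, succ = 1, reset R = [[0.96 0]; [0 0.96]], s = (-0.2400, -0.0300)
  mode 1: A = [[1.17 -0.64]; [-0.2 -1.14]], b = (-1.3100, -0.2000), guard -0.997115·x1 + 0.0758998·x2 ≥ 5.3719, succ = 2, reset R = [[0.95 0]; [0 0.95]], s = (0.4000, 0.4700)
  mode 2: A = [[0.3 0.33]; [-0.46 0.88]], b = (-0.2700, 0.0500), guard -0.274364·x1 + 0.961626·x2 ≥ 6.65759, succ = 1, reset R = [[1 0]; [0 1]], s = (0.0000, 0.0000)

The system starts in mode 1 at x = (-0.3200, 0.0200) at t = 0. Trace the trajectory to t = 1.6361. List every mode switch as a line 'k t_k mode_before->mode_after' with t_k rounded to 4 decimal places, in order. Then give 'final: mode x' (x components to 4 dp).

1 1.2783 1->2
final: 2 -5.1757 1.9432

Mode 1: guard c·x = 5.3719 hit at Δt = 1.2783 (t = 1.2783), x⁻ = (-5.3685, 0.2489) → reset → x⁺ = (-4.7001, 0.7065), jump to mode 2
Mode 2: flow for 0.3578 to horizon, guard not reached → x = (-5.1757, 1.9432)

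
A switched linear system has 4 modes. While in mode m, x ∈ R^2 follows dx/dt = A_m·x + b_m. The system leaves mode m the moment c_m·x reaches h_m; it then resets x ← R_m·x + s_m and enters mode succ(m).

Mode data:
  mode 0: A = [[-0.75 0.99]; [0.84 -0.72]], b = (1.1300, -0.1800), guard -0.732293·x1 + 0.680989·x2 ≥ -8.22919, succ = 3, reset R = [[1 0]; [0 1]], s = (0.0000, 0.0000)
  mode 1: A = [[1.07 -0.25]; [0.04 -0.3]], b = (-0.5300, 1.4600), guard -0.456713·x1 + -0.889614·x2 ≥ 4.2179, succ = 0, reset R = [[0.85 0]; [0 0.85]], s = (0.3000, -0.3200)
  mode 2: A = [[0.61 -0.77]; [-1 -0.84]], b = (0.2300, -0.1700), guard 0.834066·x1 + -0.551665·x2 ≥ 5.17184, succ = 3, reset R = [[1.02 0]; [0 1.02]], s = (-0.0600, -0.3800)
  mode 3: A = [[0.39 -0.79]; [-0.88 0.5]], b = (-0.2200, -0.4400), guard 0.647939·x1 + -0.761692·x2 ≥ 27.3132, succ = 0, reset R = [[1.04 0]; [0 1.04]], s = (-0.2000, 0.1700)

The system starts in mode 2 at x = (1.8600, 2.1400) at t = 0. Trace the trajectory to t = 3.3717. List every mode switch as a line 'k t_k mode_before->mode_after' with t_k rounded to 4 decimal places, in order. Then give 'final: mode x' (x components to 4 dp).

Mode 2: guard c·x = 5.1718 hit at Δt = 1.5125 (t = 1.5125), x⁻ = (4.7910, -2.1314) → reset → x⁺ = (4.8268, -2.5540), jump to mode 3
Mode 3: guard c·x = 27.3132 hit at Δt = 1.2796 (t = 2.7921), x⁻ = (18.6640, -19.9819) → reset → x⁺ = (19.2106, -20.6112), jump to mode 0
Mode 0: flow for 0.5796 to horizon, guard not reached → x = (6.6681, -9.0776)

1 1.5125 2->3
2 2.7921 3->0
final: 0 6.6681 -9.0776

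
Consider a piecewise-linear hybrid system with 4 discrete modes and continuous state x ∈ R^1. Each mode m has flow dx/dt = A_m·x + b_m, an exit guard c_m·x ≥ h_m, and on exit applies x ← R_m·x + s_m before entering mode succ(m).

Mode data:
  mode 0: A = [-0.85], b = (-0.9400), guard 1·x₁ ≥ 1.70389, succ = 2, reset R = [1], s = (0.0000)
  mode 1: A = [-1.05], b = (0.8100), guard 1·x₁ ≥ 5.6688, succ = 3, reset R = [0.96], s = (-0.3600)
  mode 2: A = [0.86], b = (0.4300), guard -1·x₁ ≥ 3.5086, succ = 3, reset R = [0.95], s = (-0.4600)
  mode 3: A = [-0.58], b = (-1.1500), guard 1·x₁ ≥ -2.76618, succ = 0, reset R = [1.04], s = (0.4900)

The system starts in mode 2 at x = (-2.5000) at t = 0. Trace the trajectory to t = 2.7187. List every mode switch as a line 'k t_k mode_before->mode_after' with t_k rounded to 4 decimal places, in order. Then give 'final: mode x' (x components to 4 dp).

Mode 2: guard c·x = 3.5086 hit at Δt = 0.4748 (t = 0.4748), x⁻ = (-3.5086) → reset → x⁺ = (-3.7932), jump to mode 3
Mode 3: guard c·x = -2.7662 hit at Δt = 1.4442 (t = 1.9190), x⁻ = (-2.7662) → reset → x⁺ = (-2.3868), jump to mode 0
Mode 0: flow for 0.7997 to horizon, guard not reached → x = (-1.7550)

1 0.4748 2->3
2 1.9190 3->0
final: 0 -1.7550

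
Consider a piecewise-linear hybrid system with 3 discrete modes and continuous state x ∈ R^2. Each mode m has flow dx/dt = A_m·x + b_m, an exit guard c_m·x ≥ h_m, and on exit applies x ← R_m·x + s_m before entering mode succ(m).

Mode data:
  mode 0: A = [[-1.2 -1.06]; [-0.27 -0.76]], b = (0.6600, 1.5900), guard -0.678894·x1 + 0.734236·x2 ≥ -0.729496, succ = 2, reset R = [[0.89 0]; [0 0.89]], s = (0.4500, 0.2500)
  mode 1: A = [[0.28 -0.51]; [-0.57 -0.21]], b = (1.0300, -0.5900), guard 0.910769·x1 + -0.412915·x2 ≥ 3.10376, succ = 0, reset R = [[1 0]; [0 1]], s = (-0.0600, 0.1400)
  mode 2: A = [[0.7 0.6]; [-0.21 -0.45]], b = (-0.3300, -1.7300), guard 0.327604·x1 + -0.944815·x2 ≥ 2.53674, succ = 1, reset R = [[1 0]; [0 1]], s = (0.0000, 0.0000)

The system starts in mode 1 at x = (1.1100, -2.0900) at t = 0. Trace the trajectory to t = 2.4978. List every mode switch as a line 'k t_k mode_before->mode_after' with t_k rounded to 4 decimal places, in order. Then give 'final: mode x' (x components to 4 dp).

Mode 1: guard c·x = 3.1038 hit at Δt = 0.4293 (t = 0.4293), x⁻ = (2.2549, -2.5431) → reset → x⁺ = (2.1949, -2.4031), jump to mode 0
Mode 0: guard c·x = -0.7295 hit at Δt = 1.4503 (t = 1.8796), x⁻ = (1.2604, 0.1719) → reset → x⁺ = (1.5718, 0.4030), jump to mode 2
Mode 2: flow for 0.6182 to horizon, guard not reached → x = (2.0764, -0.8388)

1 0.4293 1->0
2 1.8796 0->2
final: 2 2.0764 -0.8388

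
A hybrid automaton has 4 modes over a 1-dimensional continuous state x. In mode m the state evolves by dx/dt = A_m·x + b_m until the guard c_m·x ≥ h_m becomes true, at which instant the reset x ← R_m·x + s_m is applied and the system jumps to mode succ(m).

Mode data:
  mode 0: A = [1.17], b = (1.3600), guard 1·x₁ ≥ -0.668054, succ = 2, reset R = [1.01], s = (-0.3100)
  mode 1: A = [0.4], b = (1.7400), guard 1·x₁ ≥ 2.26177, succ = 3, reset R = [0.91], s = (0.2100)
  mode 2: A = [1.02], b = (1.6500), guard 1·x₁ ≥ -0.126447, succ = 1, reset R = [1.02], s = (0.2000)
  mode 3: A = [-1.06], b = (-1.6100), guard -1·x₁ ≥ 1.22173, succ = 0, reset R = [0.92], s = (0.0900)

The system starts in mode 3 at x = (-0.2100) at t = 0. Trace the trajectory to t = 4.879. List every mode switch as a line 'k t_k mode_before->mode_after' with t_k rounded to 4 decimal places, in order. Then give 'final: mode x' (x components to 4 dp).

Mode 3: guard c·x = 1.2217 hit at Δt = 1.3988 (t = 1.3988), x⁻ = (-1.2217) → reset → x⁺ = (-1.0340), jump to mode 0
Mode 0: guard c·x = -0.6681 hit at Δt = 1.1522 (t = 2.5510), x⁻ = (-0.6681) → reset → x⁺ = (-0.9847), jump to mode 2
Mode 2: guard c·x = -0.1264 hit at Δt = 0.8402 (t = 3.3912), x⁻ = (-0.1264) → reset → x⁺ = (0.0710), jump to mode 1
Mode 1: guard c·x = 2.2618 hit at Δt = 1.0062 (t = 4.3974), x⁻ = (2.2618) → reset → x⁺ = (2.2682), jump to mode 3
Mode 3: flow for 0.4816 to horizon, guard not reached → x = (0.7541)

1 1.3988 3->0
2 2.5510 0->2
3 3.3912 2->1
4 4.3974 1->3
final: 3 0.7541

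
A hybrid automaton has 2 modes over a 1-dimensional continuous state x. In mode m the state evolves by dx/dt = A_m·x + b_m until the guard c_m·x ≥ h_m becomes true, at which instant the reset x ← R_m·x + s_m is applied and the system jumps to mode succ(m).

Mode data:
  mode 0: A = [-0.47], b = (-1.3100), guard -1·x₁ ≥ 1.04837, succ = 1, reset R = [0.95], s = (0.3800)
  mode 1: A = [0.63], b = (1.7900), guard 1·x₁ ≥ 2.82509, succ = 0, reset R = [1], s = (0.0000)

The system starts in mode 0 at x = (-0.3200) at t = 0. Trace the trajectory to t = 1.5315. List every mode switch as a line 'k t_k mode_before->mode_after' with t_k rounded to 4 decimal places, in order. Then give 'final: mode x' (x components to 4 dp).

Mode 0: guard c·x = 1.0484 hit at Δt = 0.7444 (t = 0.7444), x⁻ = (-1.0484) → reset → x⁺ = (-0.6160), jump to mode 1
Mode 1: flow for 0.7871 to horizon, guard not reached → x = (0.8126)

1 0.7444 0->1
final: 1 0.8126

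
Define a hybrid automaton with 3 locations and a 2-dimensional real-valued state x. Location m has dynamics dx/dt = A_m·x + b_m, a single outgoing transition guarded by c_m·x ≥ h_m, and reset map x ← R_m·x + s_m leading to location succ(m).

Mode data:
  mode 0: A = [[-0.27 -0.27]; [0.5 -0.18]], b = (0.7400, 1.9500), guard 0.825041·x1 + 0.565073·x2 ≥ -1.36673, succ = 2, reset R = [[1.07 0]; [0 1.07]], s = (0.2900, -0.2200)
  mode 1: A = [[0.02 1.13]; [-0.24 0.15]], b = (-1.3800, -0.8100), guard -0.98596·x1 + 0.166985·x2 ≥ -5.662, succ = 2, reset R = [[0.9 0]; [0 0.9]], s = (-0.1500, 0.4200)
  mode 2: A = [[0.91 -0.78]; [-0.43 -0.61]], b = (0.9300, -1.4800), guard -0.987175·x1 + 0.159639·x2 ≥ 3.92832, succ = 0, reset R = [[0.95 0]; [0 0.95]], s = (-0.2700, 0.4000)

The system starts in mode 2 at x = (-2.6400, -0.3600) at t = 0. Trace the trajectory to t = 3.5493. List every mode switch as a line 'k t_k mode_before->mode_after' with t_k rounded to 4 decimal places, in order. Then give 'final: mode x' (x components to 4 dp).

1 0.7881 2->0
2 2.1308 0->2
3 3.2467 2->0
final: 0 -3.5431 0.4636

Mode 2: guard c·x = 3.9283 hit at Δt = 0.7881 (t = 0.7881), x⁻ = (-4.0216, -0.2610) → reset → x⁺ = (-4.0905, 0.1520), jump to mode 0
Mode 0: guard c·x = -1.3667 hit at Δt = 1.3427 (t = 2.1308), x⁻ = (-2.1118, 0.6647) → reset → x⁺ = (-1.9697, 0.4913), jump to mode 2
Mode 2: guard c·x = 3.9283 hit at Δt = 1.1159 (t = 3.2467), x⁻ = (-3.9671, 0.0755) → reset → x⁺ = (-4.0388, 0.4717), jump to mode 0
Mode 0: flow for 0.3026 to horizon, guard not reached → x = (-3.5431, 0.4636)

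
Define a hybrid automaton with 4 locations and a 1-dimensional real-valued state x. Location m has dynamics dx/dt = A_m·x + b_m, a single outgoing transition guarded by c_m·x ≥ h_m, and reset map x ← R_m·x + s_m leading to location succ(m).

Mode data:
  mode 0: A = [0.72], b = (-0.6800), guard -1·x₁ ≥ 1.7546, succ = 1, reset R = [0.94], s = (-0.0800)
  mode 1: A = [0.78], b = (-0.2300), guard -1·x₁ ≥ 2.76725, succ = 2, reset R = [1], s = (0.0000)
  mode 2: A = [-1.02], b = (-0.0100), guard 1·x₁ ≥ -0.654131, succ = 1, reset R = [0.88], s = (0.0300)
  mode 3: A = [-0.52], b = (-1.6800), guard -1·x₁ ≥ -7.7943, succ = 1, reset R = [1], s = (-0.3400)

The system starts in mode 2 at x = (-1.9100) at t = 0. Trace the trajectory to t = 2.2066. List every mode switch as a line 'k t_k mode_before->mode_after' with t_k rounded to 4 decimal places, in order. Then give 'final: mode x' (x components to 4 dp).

1 1.0603 2->1
final: 1 -1.7603

Mode 2: guard c·x = -0.6541 hit at Δt = 1.0603 (t = 1.0603), x⁻ = (-0.6541) → reset → x⁺ = (-0.5456), jump to mode 1
Mode 1: flow for 1.1463 to horizon, guard not reached → x = (-1.7603)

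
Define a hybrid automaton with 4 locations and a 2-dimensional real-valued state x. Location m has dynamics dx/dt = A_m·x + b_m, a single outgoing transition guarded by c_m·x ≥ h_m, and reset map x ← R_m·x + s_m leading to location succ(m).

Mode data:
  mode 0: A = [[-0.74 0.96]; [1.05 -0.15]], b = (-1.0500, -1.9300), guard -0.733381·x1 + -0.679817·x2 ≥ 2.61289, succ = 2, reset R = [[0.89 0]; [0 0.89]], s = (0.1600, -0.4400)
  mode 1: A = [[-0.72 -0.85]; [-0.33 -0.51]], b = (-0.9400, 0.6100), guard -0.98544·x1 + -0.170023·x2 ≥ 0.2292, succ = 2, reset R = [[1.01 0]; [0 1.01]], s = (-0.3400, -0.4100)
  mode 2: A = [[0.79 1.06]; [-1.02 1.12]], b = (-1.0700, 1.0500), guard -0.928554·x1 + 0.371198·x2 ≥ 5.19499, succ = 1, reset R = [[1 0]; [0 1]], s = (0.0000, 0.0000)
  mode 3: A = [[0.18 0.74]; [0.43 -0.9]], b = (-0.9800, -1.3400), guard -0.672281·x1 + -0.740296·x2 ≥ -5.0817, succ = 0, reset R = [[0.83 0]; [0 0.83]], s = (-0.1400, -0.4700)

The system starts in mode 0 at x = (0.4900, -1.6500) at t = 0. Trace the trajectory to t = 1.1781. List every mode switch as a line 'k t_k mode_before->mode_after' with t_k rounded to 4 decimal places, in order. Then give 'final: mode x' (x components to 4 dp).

Mode 0: guard c·x = 2.6129 hit at Δt = 0.5442 (t = 0.5442), x⁻ = (-1.0638, -2.6959) → reset → x⁺ = (-0.7868, -2.8393), jump to mode 2
Mode 2: flow for 0.6339 to horizon, guard not reached → x = (-4.7408, -2.5656)

1 0.5442 0->2
final: 2 -4.7408 -2.5656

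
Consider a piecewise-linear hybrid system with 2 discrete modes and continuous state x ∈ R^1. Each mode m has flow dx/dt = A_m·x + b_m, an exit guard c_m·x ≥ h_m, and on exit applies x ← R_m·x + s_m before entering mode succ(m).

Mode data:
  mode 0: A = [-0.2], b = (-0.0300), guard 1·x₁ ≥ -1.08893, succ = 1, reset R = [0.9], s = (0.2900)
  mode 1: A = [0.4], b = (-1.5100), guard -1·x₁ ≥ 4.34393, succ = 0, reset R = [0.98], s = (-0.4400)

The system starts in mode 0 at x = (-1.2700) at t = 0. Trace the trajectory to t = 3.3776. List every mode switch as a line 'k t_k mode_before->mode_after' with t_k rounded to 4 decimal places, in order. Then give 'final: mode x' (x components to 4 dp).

1 0.8817 0->1
2 2.3765 1->0
final: 0 -3.8720

Mode 0: guard c·x = -1.0889 hit at Δt = 0.8817 (t = 0.8817), x⁻ = (-1.0889) → reset → x⁺ = (-0.6900), jump to mode 1
Mode 1: guard c·x = 4.3439 hit at Δt = 1.4948 (t = 2.3765), x⁻ = (-4.3439) → reset → x⁺ = (-4.6971), jump to mode 0
Mode 0: flow for 1.0011 to horizon, guard not reached → x = (-3.8720)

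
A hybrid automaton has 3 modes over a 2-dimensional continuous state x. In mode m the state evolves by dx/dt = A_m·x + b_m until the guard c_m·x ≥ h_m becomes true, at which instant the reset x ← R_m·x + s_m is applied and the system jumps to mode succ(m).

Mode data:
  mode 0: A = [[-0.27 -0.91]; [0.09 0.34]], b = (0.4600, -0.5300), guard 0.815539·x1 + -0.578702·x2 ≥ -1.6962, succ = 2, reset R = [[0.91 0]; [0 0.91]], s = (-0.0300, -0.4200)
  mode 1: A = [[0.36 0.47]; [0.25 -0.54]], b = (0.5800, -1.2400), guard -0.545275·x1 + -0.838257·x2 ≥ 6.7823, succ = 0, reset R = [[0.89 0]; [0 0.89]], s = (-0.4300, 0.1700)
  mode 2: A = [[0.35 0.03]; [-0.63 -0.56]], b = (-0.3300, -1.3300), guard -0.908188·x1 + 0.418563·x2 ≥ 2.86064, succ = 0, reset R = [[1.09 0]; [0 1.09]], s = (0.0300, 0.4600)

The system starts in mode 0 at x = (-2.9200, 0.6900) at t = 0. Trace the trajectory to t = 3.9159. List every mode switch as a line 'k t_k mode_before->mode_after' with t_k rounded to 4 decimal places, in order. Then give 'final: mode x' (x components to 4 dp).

1 1.0594 0->2
2 2.0866 2->0
3 3.0632 0->2
final: 2 -3.1833 -0.1870

Mode 0: guard c·x = -1.6962 hit at Δt = 1.0594 (t = 1.0594), x⁻ = (-2.0654, 0.0204) → reset → x⁺ = (-1.9095, -0.4014), jump to mode 2
Mode 2: guard c·x = 2.8606 hit at Δt = 1.0272 (t = 2.0866), x⁻ = (-3.1533, -0.0076) → reset → x⁺ = (-3.4071, 0.4517), jump to mode 0
Mode 0: guard c·x = -1.6962 hit at Δt = 0.9766 (t = 3.0632), x⁻ = (-2.2837, -0.2872) → reset → x⁺ = (-2.1081, -0.6814), jump to mode 2
Mode 2: flow for 0.8527 to horizon, guard not reached → x = (-3.1833, -0.1870)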